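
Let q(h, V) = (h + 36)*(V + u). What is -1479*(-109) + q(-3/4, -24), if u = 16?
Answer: 160929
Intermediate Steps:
q(h, V) = (16 + V)*(36 + h) (q(h, V) = (h + 36)*(V + 16) = (36 + h)*(16 + V) = (16 + V)*(36 + h))
-1479*(-109) + q(-3/4, -24) = -1479*(-109) + (576 + 16*(-3/4) + 36*(-24) - (-72)/4) = 161211 + (576 + 16*(-3*¼) - 864 - (-72)/4) = 161211 + (576 + 16*(-¾) - 864 - 24*(-¾)) = 161211 + (576 - 12 - 864 + 18) = 161211 - 282 = 160929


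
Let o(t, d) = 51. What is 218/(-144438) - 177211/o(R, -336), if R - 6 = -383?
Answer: -1422000752/409241 ≈ -3474.7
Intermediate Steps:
R = -377 (R = 6 - 383 = -377)
218/(-144438) - 177211/o(R, -336) = 218/(-144438) - 177211/51 = 218*(-1/144438) - 177211*1/51 = -109/72219 - 177211/51 = -1422000752/409241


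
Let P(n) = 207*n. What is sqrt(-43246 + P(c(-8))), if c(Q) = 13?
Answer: I*sqrt(40555) ≈ 201.38*I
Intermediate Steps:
sqrt(-43246 + P(c(-8))) = sqrt(-43246 + 207*13) = sqrt(-43246 + 2691) = sqrt(-40555) = I*sqrt(40555)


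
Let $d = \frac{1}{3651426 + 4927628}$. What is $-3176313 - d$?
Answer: $- \frac{27249760747903}{8579054} \approx -3.1763 \cdot 10^{6}$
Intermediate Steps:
$d = \frac{1}{8579054} \approx 1.1656 \cdot 10^{-7}$
$-3176313 - d = -3176313 - \frac{1}{8579054} = - \frac{27249760747903}{8579054}$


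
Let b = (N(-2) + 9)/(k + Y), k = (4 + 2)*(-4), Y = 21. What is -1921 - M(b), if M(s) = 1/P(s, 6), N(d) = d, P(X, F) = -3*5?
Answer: -28814/15 ≈ -1920.9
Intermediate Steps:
k = -24 (k = 6*(-4) = -24)
P(X, F) = -15
b = -7/3 (b = (-2 + 9)/(-24 + 21) = 7/(-3) = 7*(-1/3) = -7/3 ≈ -2.3333)
M(s) = -1/15 (M(s) = 1/(-15) = -1/15)
-1921 - M(b) = -1921 - 1*(-1/15) = -1921 + 1/15 = -28814/15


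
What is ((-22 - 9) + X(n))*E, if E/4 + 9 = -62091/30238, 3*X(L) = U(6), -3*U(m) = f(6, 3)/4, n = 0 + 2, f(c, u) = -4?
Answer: 20648172/15119 ≈ 1365.7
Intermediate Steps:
n = 2
U(m) = ⅓ (U(m) = -(-4)/(3*4) = -⅓*(-1) = ⅓)
X(L) = ⅑ (X(L) = (⅓)*(⅓) = ⅑)
E = -668466/15119 (E = -36 + 4*(-62091/30238) = -36 - 124182/15119 = -668466/15119 ≈ -44.214)
((-22 - 9) + X(n))*E = ((-22 - 9) + ⅑)*(-668466/15119) = (-31 + ⅑)*(-668466/15119) = -278/9*(-668466/15119) = 20648172/15119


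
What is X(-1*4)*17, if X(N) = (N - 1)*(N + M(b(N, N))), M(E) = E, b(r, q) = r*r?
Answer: -1020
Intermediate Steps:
b(r, q) = r**2
X(N) = (-1 + N)*(N + N**2) (X(N) = (N - 1)*(N + N**2) = (-1 + N)*(N + N**2))
X(-1*4)*17 = ((-1*4)**3 - (-1)*4)*17 = ((-4)**3 - 1*(-4))*17 = (-64 + 4)*17 = -60*17 = -1020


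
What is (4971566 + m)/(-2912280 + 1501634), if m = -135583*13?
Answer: -3208987/1410646 ≈ -2.2748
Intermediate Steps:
m = -1762579
(4971566 + m)/(-2912280 + 1501634) = (4971566 - 1762579)/(-2912280 + 1501634) = 3208987/(-1410646) = 3208987*(-1/1410646) = -3208987/1410646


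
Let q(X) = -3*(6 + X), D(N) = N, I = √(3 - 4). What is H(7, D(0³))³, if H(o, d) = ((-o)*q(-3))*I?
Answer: -250047*I ≈ -2.5005e+5*I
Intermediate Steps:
I
q(X) = -18 - 3*X
H(o, d) = 9*I*o (H(o, d) = ((-o)*(-18 - 3*(-3)))*I = ((-o)*(-18 + 9))*I = (-o*(-9))*I = (9*o)*I = 9*I*o)
H(7, D(0³))³ = (9*I*7)³ = (63*I)³ = -250047*I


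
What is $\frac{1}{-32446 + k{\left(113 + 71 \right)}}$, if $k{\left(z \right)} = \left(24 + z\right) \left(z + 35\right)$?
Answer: $\frac{1}{13106} \approx 7.6301 \cdot 10^{-5}$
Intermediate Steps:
$k{\left(z \right)} = \left(24 + z\right) \left(35 + z\right)$
$\frac{1}{-32446 + k{\left(113 + 71 \right)}} = \frac{1}{-32446 + \left(840 + \left(113 + 71\right)^{2} + 59 \left(113 + 71\right)\right)} = \frac{1}{-32446 + \left(840 + 184^{2} + 59 \cdot 184\right)} = \frac{1}{-32446 + \left(840 + 33856 + 10856\right)} = \frac{1}{-32446 + 45552} = \frac{1}{13106}$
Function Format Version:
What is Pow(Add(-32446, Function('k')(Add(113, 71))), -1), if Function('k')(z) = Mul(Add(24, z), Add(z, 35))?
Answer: Rational(1, 13106) ≈ 7.6301e-5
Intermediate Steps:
Function('k')(z) = Mul(Add(24, z), Add(35, z))
Pow(Add(-32446, Function('k')(Add(113, 71))), -1) = Pow(Add(-32446, Add(840, Pow(Add(113, 71), 2), Mul(59, Add(113, 71)))), -1) = Pow(Add(-32446, Add(840, Pow(184, 2), Mul(59, 184))), -1) = Pow(Add(-32446, Add(840, 33856, 10856)), -1) = Pow(Add(-32446, 45552), -1) = Pow(13106, -1) = Rational(1, 13106)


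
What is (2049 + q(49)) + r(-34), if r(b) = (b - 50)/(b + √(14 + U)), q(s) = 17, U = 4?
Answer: 1176982/569 + 126*√2/569 ≈ 2068.8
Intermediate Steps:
r(b) = (-50 + b)/(b + 3*√2) (r(b) = (b - 50)/(b + √(14 + 4)) = (-50 + b)/(b + √18) = (-50 + b)/(b + 3*√2))
(2049 + q(49)) + r(-34) = (2049 + 17) + (-50 - 34)/(-34 + 3*√2) = 2066 - 84/(-34 + 3*√2)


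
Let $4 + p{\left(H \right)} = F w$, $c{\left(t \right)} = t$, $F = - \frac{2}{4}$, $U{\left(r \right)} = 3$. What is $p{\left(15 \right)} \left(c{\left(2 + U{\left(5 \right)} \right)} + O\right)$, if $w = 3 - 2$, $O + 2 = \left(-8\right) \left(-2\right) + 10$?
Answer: $- \frac{261}{2} \approx -130.5$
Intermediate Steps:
$F = - \frac{1}{2}$ ($F = \left(-2\right) \frac{1}{4} = - \frac{1}{2} \approx -0.5$)
$O = 24$ ($O = -2 + \left(\left(-8\right) \left(-2\right) + 10\right) = -2 + \left(16 + 10\right) = -2 + 26 = 24$)
$w = 1$ ($w = 3 - 2 = 1$)
$p{\left(H \right)} = - \frac{9}{2}$ ($p{\left(H \right)} = -4 - \frac{1}{2} = - \frac{9}{2}$)
$p{\left(15 \right)} \left(c{\left(2 + U{\left(5 \right)} \right)} + O\right) = - \frac{9 \left(\left(2 + 3\right) + 24\right)}{2} = - \frac{9 \left(5 + 24\right)}{2} = \left(- \frac{9}{2}\right) 29 = - \frac{261}{2}$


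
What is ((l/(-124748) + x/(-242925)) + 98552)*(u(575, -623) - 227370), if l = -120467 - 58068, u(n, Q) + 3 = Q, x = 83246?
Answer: -170232814019615815333/7576101975 ≈ -2.2470e+10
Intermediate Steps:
u(n, Q) = -3 + Q
l = -178535
((l/(-124748) + x/(-242925)) + 98552)*(u(575, -623) - 227370) = ((-178535/(-124748) + 83246/(-242925)) + 98552)*((-3 - 623) - 227370) = ((-178535*(-1/124748) + 83246*(-1/242925)) + 98552)*(-626 - 227370) = ((178535/124748 - 83246/242925) + 98552)*(-227996) = (32985842867/30304407900 + 98552)*(-227996) = (2986592993203667/30304407900)*(-227996) = -170232814019615815333/7576101975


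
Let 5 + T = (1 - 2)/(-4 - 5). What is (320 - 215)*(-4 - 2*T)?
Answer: 1820/3 ≈ 606.67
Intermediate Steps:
T = -44/9 (T = -5 + (1 - 2)/(-4 - 5) = -5 - 1/(-9) = -5 - 1*(-⅑) = -5 + ⅑ = -44/9 ≈ -4.8889)
(320 - 215)*(-4 - 2*T) = (320 - 215)*(-4 - 2*(-44/9)) = 105*(-4 + 88/9) = 105*(52/9) = 1820/3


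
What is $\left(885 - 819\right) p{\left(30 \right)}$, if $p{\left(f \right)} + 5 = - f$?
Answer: $-2310$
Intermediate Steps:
$p{\left(f \right)} = -5 - f$
$\left(885 - 819\right) p{\left(30 \right)} = \left(885 - 819\right) \left(-5 - 30\right) = 66 \left(-5 - 30\right) = 66 \left(-35\right) = -2310$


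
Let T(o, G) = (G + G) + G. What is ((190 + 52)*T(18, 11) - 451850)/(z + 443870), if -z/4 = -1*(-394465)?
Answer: 221932/566995 ≈ 0.39142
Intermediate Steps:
T(o, G) = 3*G (T(o, G) = 2*G + G = 3*G)
z = -1577860 (z = -(-4)*(-394465) = -4*394465 = -1577860)
((190 + 52)*T(18, 11) - 451850)/(z + 443870) = ((190 + 52)*(3*11) - 451850)/(-1577860 + 443870) = (242*33 - 451850)/(-1133990) = (7986 - 451850)*(-1/1133990) = -443864*(-1/1133990) = 221932/566995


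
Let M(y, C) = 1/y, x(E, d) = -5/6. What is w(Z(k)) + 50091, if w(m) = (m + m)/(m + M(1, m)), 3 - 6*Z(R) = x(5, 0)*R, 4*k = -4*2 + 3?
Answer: 9567475/191 ≈ 50092.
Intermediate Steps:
x(E, d) = -5/6 (x(E, d) = -5*1/6 = -5/6)
k = -5/4 (k = (-4*2 + 3)/4 = (-8 + 3)/4 = (1/4)*(-5) = -5/4 ≈ -1.2500)
Z(R) = 1/2 + 5*R/36 (Z(R) = 1/2 - (-5)*R/36 = 1/2 + 5*R/36)
w(m) = 2*m/(1 + m) (w(m) = (m + m)/(m + 1/1) = (2*m)/(m + 1) = (2*m)/(1 + m) = 2*m/(1 + m))
w(Z(k)) + 50091 = 2*(1/2 + (5/36)*(-5/4))/(1 + (1/2 + (5/36)*(-5/4))) + 50091 = 2*(1/2 - 25/144)/(1 + (1/2 - 25/144)) + 50091 = 2*(47/144)/(1 + 47/144) + 50091 = 2*(47/144)/(191/144) + 50091 = 2*(47/144)*(144/191) + 50091 = 94/191 + 50091 = 9567475/191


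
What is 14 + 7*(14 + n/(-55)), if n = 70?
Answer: 1134/11 ≈ 103.09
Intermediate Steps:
14 + 7*(14 + n/(-55)) = 14 + 7*(14 + 70/(-55)) = 14 + 7*(14 + 70*(-1/55)) = 14 + 7*(14 - 14/11) = 14 + 7*(140/11) = 14 + 980/11 = 1134/11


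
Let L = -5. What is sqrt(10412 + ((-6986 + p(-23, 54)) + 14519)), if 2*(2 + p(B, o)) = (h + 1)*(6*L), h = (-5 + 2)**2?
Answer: 3*sqrt(1977) ≈ 133.39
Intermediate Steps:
h = 9 (h = (-3)**2 = 9)
p(B, o) = -152 (p(B, o) = -2 + ((9 + 1)*(6*(-5)))/2 = -2 + (10*(-30))/2 = -2 + (1/2)*(-300) = -2 - 150 = -152)
sqrt(10412 + ((-6986 + p(-23, 54)) + 14519)) = sqrt(10412 + ((-6986 - 152) + 14519)) = sqrt(10412 + (-7138 + 14519)) = sqrt(10412 + 7381) = sqrt(17793) = 3*sqrt(1977)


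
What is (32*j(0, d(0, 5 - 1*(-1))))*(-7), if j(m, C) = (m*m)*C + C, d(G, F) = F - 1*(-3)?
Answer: -2016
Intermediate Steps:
d(G, F) = 3 + F (d(G, F) = F + 3 = 3 + F)
j(m, C) = C + C*m² (j(m, C) = m²*C + C = C*m² + C = C + C*m²)
(32*j(0, d(0, 5 - 1*(-1))))*(-7) = (32*((3 + (5 - 1*(-1)))*(1 + 0²)))*(-7) = (32*((3 + (5 + 1))*(1 + 0)))*(-7) = (32*((3 + 6)*1))*(-7) = (32*(9*1))*(-7) = (32*9)*(-7) = 288*(-7) = -2016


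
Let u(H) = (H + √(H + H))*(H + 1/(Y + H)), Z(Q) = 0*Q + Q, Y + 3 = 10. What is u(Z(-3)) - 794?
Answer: -3143/4 - 11*I*√6/4 ≈ -785.75 - 6.7361*I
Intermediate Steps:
Y = 7 (Y = -3 + 10 = 7)
Z(Q) = Q (Z(Q) = 0 + Q = Q)
u(H) = (H + 1/(7 + H))*(H + √2*√H) (u(H) = (H + √(H + H))*(H + 1/(7 + H)) = (H + √(2*H))*(H + 1/(7 + H)) = (H + √2*√H)*(H + 1/(7 + H)) = (H + 1/(7 + H))*(H + √2*√H))
u(Z(-3)) - 794 = (-3 + (-3)³ + 7*(-3)² + √2*√(-3) + √2*(-3)^(5/2) + 7*√2*(-3)^(3/2))/(7 - 3) - 794 = (-3 - 27 + 7*9 + √2*(I*√3) + √2*(9*I*√3) + 7*√2*(-3*I*√3))/4 - 794 = (-3 - 27 + 63 + I*√6 + 9*I*√6 - 21*I*√6)/4 - 794 = (33 - 11*I*√6)/4 - 794 = (33/4 - 11*I*√6/4) - 794 = -3143/4 - 11*I*√6/4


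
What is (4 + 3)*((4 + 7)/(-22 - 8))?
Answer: -77/30 ≈ -2.5667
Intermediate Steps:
(4 + 3)*((4 + 7)/(-22 - 8)) = 7*(11/(-30)) = 7*(11*(-1/30)) = 7*(-11/30) = -77/30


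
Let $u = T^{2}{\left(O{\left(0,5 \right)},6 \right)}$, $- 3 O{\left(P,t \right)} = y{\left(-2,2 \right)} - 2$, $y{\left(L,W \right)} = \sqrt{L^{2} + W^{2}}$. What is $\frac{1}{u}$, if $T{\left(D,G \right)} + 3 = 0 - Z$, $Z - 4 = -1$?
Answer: $\frac{1}{36} \approx 0.027778$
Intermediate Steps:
$Z = 3$ ($Z = 4 - 1 = 3$)
$O{\left(P,t \right)} = \frac{2}{3} - \frac{2 \sqrt{2}}{3}$ ($O{\left(P,t \right)} = - \frac{\sqrt{\left(-2\right)^{2} + 2^{2}} - 2}{3} = - \frac{\sqrt{4 + 4} - 2}{3} = - \frac{\sqrt{8} - 2}{3} = - \frac{2 \sqrt{2} - 2}{3} = - \frac{-2 + 2 \sqrt{2}}{3} = \frac{2}{3} - \frac{2 \sqrt{2}}{3}$)
$T{\left(D,G \right)} = -6$ ($T{\left(D,G \right)} = -3 + \left(0 - 3\right) = -3 - 3 = -6$)
$u = 36$ ($u = \left(-6\right)^{2} = 36$)
$\frac{1}{u} = \frac{1}{36}$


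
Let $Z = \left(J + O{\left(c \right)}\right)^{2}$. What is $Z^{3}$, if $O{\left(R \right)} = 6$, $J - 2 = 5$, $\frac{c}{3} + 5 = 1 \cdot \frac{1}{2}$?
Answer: $4826809$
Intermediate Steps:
$c = - \frac{27}{2}$ ($c = -15 + 3 \cdot 1 \cdot \frac{1}{2} = -15 + 3 \cdot \frac{1}{2} = -15 + \frac{3}{2} = - \frac{27}{2} \approx -13.5$)
$J = 7$ ($J = 2 + 5 = 7$)
$Z = 169$ ($Z = \left(7 + 6\right)^{2} = 13^{2} = 169$)
$Z^{3} = 169^{3} = 4826809$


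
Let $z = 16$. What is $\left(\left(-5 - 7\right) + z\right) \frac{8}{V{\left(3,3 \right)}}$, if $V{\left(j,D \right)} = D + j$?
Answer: $\frac{16}{3} \approx 5.3333$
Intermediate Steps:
$\left(\left(-5 - 7\right) + z\right) \frac{8}{V{\left(3,3 \right)}} = \left(\left(-5 - 7\right) + 16\right) \frac{8}{3 + 3} = \left(\left(-5 - 7\right) + 16\right) \frac{8}{6} = \left(-12 + 16\right) 8 \cdot \frac{1}{6} = 4 \cdot \frac{4}{3} = \frac{16}{3}$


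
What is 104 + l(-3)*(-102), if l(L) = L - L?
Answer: 104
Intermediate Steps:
l(L) = 0
104 + l(-3)*(-102) = 104 + 0*(-102) = 104 + 0 = 104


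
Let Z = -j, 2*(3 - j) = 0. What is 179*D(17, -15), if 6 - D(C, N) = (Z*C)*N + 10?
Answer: -137651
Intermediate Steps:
j = 3 (j = 3 - ½*0 = 3 + 0 = 3)
Z = -3 (Z = -1*3 = -3)
D(C, N) = -4 + 3*C*N (D(C, N) = 6 - ((-3*C)*N + 10) = 6 - (-3*C*N + 10) = 6 - (10 - 3*C*N) = 6 + (-10 + 3*C*N) = -4 + 3*C*N)
179*D(17, -15) = 179*(-4 + 3*17*(-15)) = 179*(-4 - 765) = 179*(-769) = -137651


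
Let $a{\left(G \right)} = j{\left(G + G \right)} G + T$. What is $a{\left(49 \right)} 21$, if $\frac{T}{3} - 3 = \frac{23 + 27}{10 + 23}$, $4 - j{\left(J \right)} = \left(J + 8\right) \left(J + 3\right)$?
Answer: $- \frac{121132809}{11} \approx -1.1012 \cdot 10^{7}$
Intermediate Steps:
$j{\left(J \right)} = 4 - \left(3 + J\right) \left(8 + J\right)$ ($j{\left(J \right)} = 4 - \left(J + 8\right) \left(J + 3\right) = 4 - \left(8 + J\right) \left(3 + J\right) = 4 - \left(3 + J\right) \left(8 + J\right)$)
$T = \frac{149}{11}$ ($T = 9 + 3 \frac{23 + 27}{10 + 23} = 9 + 3 \cdot \frac{50}{33} = 9 + \frac{50}{11} = \frac{149}{11} \approx 13.545$)
$a{\left(G \right)} = \frac{149}{11} + G \left(-20 - 22 G - 4 G^{2}\right)$ ($a{\left(G \right)} = \left(-20 - \left(G + G\right)^{2} - 11 \left(G + G\right)\right) G + \frac{149}{11} = \left(-20 - \left(2 G\right)^{2} - 11 \cdot 2 G\right) G + \frac{149}{11} = \left(-20 - 4 G^{2} - 22 G\right) G + \frac{149}{11} = \left(-20 - 22 G - 4 G^{2}\right) G + \frac{149}{11} = G \left(-20 - 22 G - 4 G^{2}\right) + \frac{149}{11} = \frac{149}{11} + G \left(-20 - 22 G - 4 G^{2}\right)$)
$a{\left(49 \right)} 21 = \left(\frac{149}{11} - 98 \left(10 + 2 \cdot 49^{2} + 11 \cdot 49\right)\right) 21 = \left(\frac{149}{11} - 98 \left(10 + 2 \cdot 2401 + 539\right)\right) 21 = \left(\frac{149}{11} - 98 \left(10 + 4802 + 539\right)\right) 21 = \left(\frac{149}{11} - 98 \cdot 5351\right) 21 = \left(\frac{149}{11} - 524398\right) 21 = \left(- \frac{5768229}{11}\right) 21 = - \frac{121132809}{11}$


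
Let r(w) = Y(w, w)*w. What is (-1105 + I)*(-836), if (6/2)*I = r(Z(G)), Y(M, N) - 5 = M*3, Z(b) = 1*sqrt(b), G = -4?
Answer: 927124 - 8360*I/3 ≈ 9.2712e+5 - 2786.7*I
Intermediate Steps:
Z(b) = sqrt(b)
Y(M, N) = 5 + 3*M (Y(M, N) = 5 + M*3 = 5 + 3*M)
r(w) = w*(5 + 3*w) (r(w) = (5 + 3*w)*w = w*(5 + 3*w))
I = 2*I*(5 + 6*I)/3 (I = (sqrt(-4)*(5 + 3*sqrt(-4)))/3 = ((2*I)*(5 + 3*(2*I)))/3 = ((2*I)*(5 + 6*I))/3 = (2*I*(5 + 6*I))/3 = 2*I*(5 + 6*I)/3 ≈ -4.0 + 3.3333*I)
(-1105 + I)*(-836) = (-1105 + (-4 + 10*I/3))*(-836) = (-1109 + 10*I/3)*(-836) = 927124 - 8360*I/3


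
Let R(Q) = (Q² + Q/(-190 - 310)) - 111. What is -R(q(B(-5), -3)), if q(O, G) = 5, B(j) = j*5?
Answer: 8601/100 ≈ 86.010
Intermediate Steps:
B(j) = 5*j
R(Q) = -111 + Q² - Q/500 (R(Q) = (Q² + Q/(-500)) - 111 = (Q² - Q/500) - 111 = -111 + Q² - Q/500)
-R(q(B(-5), -3)) = -(-111 + 5² - 1/500*5) = -(-111 + 25 - 1/100) = -1*(-8601/100) = 8601/100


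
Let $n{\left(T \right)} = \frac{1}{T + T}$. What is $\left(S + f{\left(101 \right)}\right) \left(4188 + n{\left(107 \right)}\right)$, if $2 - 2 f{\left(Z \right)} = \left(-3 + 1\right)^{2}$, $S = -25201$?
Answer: $- \frac{11293432033}{107} \approx -1.0555 \cdot 10^{8}$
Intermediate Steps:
$f{\left(Z \right)} = -1$ ($f{\left(Z \right)} = 1 - \frac{\left(-3 + 1\right)^{2}}{2} = 1 - \frac{\left(-2\right)^{2}}{2} = 1 - 2 = -1$)
$n{\left(T \right)} = \frac{1}{2 T}$
$\left(S + f{\left(101 \right)}\right) \left(4188 + n{\left(107 \right)}\right) = \left(-25201 - 1\right) \left(4188 + \frac{1}{2 \cdot 107}\right) = - 25202 \left(4188 + \frac{1}{2} \cdot \frac{1}{107}\right) = - 25202 \left(4188 + \frac{1}{214}\right) = \left(-25202\right) \frac{896233}{214} = - \frac{11293432033}{107}$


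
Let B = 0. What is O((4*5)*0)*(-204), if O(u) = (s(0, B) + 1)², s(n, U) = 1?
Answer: -816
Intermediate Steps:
O(u) = 4 (O(u) = (1 + 1)² = 2² = 4)
O((4*5)*0)*(-204) = 4*(-204) = -816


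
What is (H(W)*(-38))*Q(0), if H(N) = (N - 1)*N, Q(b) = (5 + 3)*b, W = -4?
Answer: 0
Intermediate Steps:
Q(b) = 8*b
H(N) = N*(-1 + N) (H(N) = (-1 + N)*N = N*(-1 + N))
(H(W)*(-38))*Q(0) = (-4*(-1 - 4)*(-38))*(8*0) = (-4*(-5)*(-38))*0 = (20*(-38))*0 = -760*0 = 0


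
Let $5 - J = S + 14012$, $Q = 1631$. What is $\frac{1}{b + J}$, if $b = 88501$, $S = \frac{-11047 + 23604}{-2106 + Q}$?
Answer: $\frac{475}{35397207} \approx 1.3419 \cdot 10^{-5}$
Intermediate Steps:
$S = - \frac{12557}{475}$ ($S = \frac{-11047 + 23604}{-2106 + 1631} = \frac{12557}{-475} = 12557 \left(- \frac{1}{475}\right) = - \frac{12557}{475} \approx -26.436$)
$J = - \frac{6640768}{475}$ ($J = 5 - \left(- \frac{12557}{475} + 14012\right) = 5 - \frac{6643143}{475} = - \frac{6640768}{475} \approx -13981.0$)
$\frac{1}{b + J} = \frac{1}{88501 - \frac{6640768}{475}} = \frac{1}{\frac{35397207}{475}} = \frac{475}{35397207}$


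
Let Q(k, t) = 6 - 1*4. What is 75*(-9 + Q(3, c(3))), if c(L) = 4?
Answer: -525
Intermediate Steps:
Q(k, t) = 2 (Q(k, t) = 6 - 4 = 2)
75*(-9 + Q(3, c(3))) = 75*(-9 + 2) = 75*(-7) = -525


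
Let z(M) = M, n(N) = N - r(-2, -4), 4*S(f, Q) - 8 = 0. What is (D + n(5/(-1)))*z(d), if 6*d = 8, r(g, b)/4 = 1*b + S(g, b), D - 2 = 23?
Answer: 112/3 ≈ 37.333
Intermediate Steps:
S(f, Q) = 2 (S(f, Q) = 2 + (¼)*0 = 2 + 0 = 2)
D = 25 (D = 2 + 23 = 25)
r(g, b) = 8 + 4*b (r(g, b) = 4*(1*b + 2) = 4*(b + 2) = 4*(2 + b) = 8 + 4*b)
d = 4/3 (d = (⅙)*8 = 4/3 ≈ 1.3333)
n(N) = 8 + N (n(N) = N - (8 + 4*(-4)) = N - (8 - 16) = N - 1*(-8) = N + 8 = 8 + N)
(D + n(5/(-1)))*z(d) = (25 + (8 + 5/(-1)))*(4/3) = (25 + (8 + 5*(-1)))*(4/3) = (25 + (8 - 5))*(4/3) = (25 + 3)*(4/3) = 28*(4/3) = 112/3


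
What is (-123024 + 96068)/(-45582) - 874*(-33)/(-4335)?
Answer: -199636964/32932995 ≈ -6.0619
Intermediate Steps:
(-123024 + 96068)/(-45582) - 874*(-33)/(-4335) = -26956*(-1/45582) + 28842*(-1/4335) = 13478/22791 - 9614/1445 = -199636964/32932995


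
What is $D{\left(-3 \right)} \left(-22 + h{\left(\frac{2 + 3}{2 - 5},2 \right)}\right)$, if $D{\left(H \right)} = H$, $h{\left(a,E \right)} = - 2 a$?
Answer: $56$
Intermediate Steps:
$D{\left(-3 \right)} \left(-22 + h{\left(\frac{2 + 3}{2 - 5},2 \right)}\right) = - 3 \left(-22 - 2 \frac{2 + 3}{2 - 5}\right) = - 3 \left(-22 - 2 \frac{5}{-3}\right) = - 3 \left(-22 - 2 \cdot 5 \left(- \frac{1}{3}\right)\right) = - 3 \left(-22 - - \frac{10}{3}\right) = - 3 \left(-22 + \frac{10}{3}\right) = \left(-3\right) \left(- \frac{56}{3}\right) = 56$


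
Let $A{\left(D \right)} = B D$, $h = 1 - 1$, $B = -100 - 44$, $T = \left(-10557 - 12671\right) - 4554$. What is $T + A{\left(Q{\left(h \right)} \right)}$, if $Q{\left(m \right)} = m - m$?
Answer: $-27782$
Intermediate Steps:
$T = -27782$ ($T = -23228 - 4554 = -27782$)
$B = -144$
$h = 0$ ($h = 1 - 1 = 0$)
$Q{\left(m \right)} = 0$
$A{\left(D \right)} = - 144 D$
$T + A{\left(Q{\left(h \right)} \right)} = -27782 - 0 = -27782 + 0 = -27782$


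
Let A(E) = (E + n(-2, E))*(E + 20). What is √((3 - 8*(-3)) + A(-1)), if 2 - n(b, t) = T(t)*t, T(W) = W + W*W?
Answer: √46 ≈ 6.7823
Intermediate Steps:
T(W) = W + W²
n(b, t) = 2 - t²*(1 + t) (n(b, t) = 2 - t*(1 + t)*t = 2 - t²*(1 + t))
A(E) = (20 + E)*(2 + E - E² - E³) (A(E) = (E + (2 - E² - E³))*(E + 20) = (2 + E - E² - E³)*(20 + E) = (20 + E)*(2 + E - E² - E³))
√((3 - 8*(-3)) + A(-1)) = √((3 - 8*(-3)) + (40 - 1*(-1)⁴ - 21*(-1)³ - 19*(-1)² + 22*(-1))) = √((3 + 24) + (40 - 1*1 - 21*(-1) - 19*1 - 22)) = √(27 + (40 - 1 + 21 - 19 - 22)) = √(27 + 19) = √46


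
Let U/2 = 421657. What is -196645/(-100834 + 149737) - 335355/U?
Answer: -182233347095/41240584542 ≈ -4.4188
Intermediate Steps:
U = 843314 (U = 2*421657 = 843314)
-196645/(-100834 + 149737) - 335355/U = -196645/(-100834 + 149737) - 335355/843314 = -196645/48903 - 335355*1/843314 = -196645*1/48903 - 335355/843314 = -196645/48903 - 335355/843314 = -182233347095/41240584542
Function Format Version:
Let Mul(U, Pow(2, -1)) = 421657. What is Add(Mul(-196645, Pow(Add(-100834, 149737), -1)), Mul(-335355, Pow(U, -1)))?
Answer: Rational(-182233347095, 41240584542) ≈ -4.4188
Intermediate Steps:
U = 843314 (U = Mul(2, 421657) = 843314)
Add(Mul(-196645, Pow(Add(-100834, 149737), -1)), Mul(-335355, Pow(U, -1))) = Add(Mul(-196645, Pow(Add(-100834, 149737), -1)), Mul(-335355, Pow(843314, -1))) = Add(Mul(-196645, Pow(48903, -1)), Mul(-335355, Rational(1, 843314))) = Add(Mul(-196645, Rational(1, 48903)), Rational(-335355, 843314)) = Add(Rational(-196645, 48903), Rational(-335355, 843314)) = Rational(-182233347095, 41240584542)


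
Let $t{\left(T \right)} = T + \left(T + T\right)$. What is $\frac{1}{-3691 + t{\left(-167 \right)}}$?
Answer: $- \frac{1}{4192} \approx -0.00023855$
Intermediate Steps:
$t{\left(T \right)} = 3 T$ ($t{\left(T \right)} = T + 2 T = 3 T$)
$\frac{1}{-3691 + t{\left(-167 \right)}} = \frac{1}{-3691 + 3 \left(-167\right)} = \frac{1}{-3691 - 501} = \frac{1}{-4192} = - \frac{1}{4192}$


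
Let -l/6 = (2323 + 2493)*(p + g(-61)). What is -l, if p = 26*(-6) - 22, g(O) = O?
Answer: -6906144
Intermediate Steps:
p = -178 (p = -156 - 22 = -178)
l = 6906144 (l = -6*(2323 + 2493)*(-178 - 61) = -28896*(-239) = -6*(-1151024) = 6906144)
-l = -1*6906144 = -6906144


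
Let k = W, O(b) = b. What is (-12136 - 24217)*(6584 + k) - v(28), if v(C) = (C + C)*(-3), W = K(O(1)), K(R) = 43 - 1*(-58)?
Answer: -243019637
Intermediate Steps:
K(R) = 101 (K(R) = 43 + 58 = 101)
W = 101
k = 101
v(C) = -6*C (v(C) = (2*C)*(-3) = -6*C)
(-12136 - 24217)*(6584 + k) - v(28) = (-12136 - 24217)*(6584 + 101) - (-6)*28 = -36353*6685 - 1*(-168) = -243019805 + 168 = -243019637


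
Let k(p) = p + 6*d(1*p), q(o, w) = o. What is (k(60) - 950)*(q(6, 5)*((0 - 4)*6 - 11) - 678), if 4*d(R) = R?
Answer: 710400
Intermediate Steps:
d(R) = R/4
k(p) = 5*p/2 (k(p) = p + 6*((1*p)/4) = p + 6*(p/4) = p + 3*p/2 = 5*p/2)
(k(60) - 950)*(q(6, 5)*((0 - 4)*6 - 11) - 678) = ((5/2)*60 - 950)*(6*((0 - 4)*6 - 11) - 678) = (150 - 950)*(6*(-4*6 - 11) - 678) = -800*(6*(-24 - 11) - 678) = -800*(6*(-35) - 678) = -800*(-210 - 678) = -800*(-888) = 710400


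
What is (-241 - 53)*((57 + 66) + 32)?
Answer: -45570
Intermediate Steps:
(-241 - 53)*((57 + 66) + 32) = -294*(123 + 32) = -294*155 = -45570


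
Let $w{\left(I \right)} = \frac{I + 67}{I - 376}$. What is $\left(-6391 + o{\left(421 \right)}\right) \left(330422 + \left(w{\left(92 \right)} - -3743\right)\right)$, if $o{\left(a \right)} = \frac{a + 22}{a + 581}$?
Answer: $- \frac{607694166518639}{284568} \approx -2.1355 \cdot 10^{9}$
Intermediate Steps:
$o{\left(a \right)} = \frac{22 + a}{581 + a}$
$w{\left(I \right)} = \frac{67 + I}{-376 + I}$
$\left(-6391 + o{\left(421 \right)}\right) \left(330422 + \left(w{\left(92 \right)} - -3743\right)\right) = \left(-6391 + \frac{22 + 421}{581 + 421}\right) \left(330422 + \left(\frac{67 + 92}{-376 + 92} - -3743\right)\right) = \left(-6391 + \frac{1}{1002} \cdot 443\right) \left(330422 + \left(\frac{1}{-284} \cdot 159 + 3743\right)\right) = \left(-6391 + \frac{1}{1002} \cdot 443\right) \left(330422 + \left(\left(- \frac{1}{284}\right) 159 + 3743\right)\right) = \left(-6391 + \frac{443}{1002}\right) \left(330422 + \left(- \frac{159}{284} + 3743\right)\right) = - \frac{6403339 \left(330422 + \frac{1062853}{284}\right)}{1002} = \left(- \frac{6403339}{1002}\right) \frac{94902701}{284} = - \frac{607694166518639}{284568}$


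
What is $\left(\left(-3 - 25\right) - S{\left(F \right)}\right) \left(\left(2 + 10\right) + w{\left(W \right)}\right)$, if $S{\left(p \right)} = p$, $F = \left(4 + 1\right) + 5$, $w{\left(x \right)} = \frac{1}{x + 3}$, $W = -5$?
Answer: $-437$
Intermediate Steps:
$w{\left(x \right)} = \frac{1}{3 + x}$
$F = 10$ ($F = 5 + 5 = 10$)
$\left(\left(-3 - 25\right) - S{\left(F \right)}\right) \left(\left(2 + 10\right) + w{\left(W \right)}\right) = \left(\left(-3 - 25\right) - 10\right) \left(\left(2 + 10\right) + \frac{1}{3 - 5}\right) = \left(\left(-3 - 25\right) - 10\right) \left(12 + \frac{1}{-2}\right) = \left(-28 - 10\right) \left(12 - \frac{1}{2}\right) = \left(-38\right) \frac{23}{2} = -437$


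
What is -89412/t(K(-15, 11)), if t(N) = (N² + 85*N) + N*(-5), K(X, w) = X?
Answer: 29804/325 ≈ 91.705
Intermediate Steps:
t(N) = N² + 80*N (t(N) = (N² + 85*N) - 5*N = N² + 80*N)
-89412/t(K(-15, 11)) = -89412*(-1/(15*(80 - 15))) = -89412/((-15*65)) = -89412/(-975) = -89412*(-1/975) = 29804/325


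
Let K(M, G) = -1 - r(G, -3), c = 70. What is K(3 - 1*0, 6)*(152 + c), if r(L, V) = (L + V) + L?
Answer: -2220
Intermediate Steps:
r(L, V) = V + 2*L
K(M, G) = 2 - 2*G (K(M, G) = -1 - (-3 + 2*G) = -1 + (3 - 2*G) = 2 - 2*G)
K(3 - 1*0, 6)*(152 + c) = (2 - 2*6)*(152 + 70) = (2 - 12)*222 = -10*222 = -2220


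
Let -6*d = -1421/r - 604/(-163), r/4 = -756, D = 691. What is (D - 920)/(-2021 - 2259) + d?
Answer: -145205147/226035360 ≈ -0.64240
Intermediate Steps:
r = -3024 (r = 4*(-756) = -3024)
d = -294017/422496 (d = -(-1421/(-3024) - 604/(-163))/6 = -(-1421*(-1/3024) - 604*(-1/163))/6 = -(203/432 + 604/163)/6 = -⅙*294017/70416 = -294017/422496 ≈ -0.69590)
(D - 920)/(-2021 - 2259) + d = (691 - 920)/(-2021 - 2259) - 294017/422496 = -229/(-4280) - 294017/422496 = -229*(-1/4280) - 294017/422496 = 229/4280 - 294017/422496 = -145205147/226035360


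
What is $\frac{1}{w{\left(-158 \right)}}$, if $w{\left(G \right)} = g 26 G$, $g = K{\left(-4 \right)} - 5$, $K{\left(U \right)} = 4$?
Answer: $\frac{1}{4108} \approx 0.00024343$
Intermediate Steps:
$g = -1$ ($g = 4 - 5 = -1$)
$w{\left(G \right)} = - 26 G$
$\frac{1}{w{\left(-158 \right)}} = \frac{1}{\left(-26\right) \left(-158\right)} = \frac{1}{4108}$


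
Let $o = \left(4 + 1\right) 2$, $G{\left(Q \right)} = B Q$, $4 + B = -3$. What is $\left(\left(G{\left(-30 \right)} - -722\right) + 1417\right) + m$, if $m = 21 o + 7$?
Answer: $2566$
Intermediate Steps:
$B = -7$ ($B = -4 - 3 = -7$)
$G{\left(Q \right)} = - 7 Q$
$o = 10$ ($o = 5 \cdot 2 = 10$)
$m = 217$ ($m = 21 \cdot 10 + 7 = 210 + 7 = 217$)
$\left(\left(G{\left(-30 \right)} - -722\right) + 1417\right) + m = \left(\left(\left(-7\right) \left(-30\right) - -722\right) + 1417\right) + 217 = \left(\left(210 + 722\right) + 1417\right) + 217 = \left(932 + 1417\right) + 217 = 2349 + 217 = 2566$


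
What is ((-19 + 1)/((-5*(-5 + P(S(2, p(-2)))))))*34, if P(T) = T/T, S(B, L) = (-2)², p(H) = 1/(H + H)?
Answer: -153/5 ≈ -30.600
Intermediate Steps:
p(H) = 1/(2*H)
S(B, L) = 4
P(T) = 1
((-19 + 1)/((-5*(-5 + P(S(2, p(-2)))))))*34 = ((-19 + 1)/((-5*(-5 + 1))))*34 = -18/((-5*(-4)))*34 = -18/20*34 = -18*1/20*34 = -9/10*34 = -153/5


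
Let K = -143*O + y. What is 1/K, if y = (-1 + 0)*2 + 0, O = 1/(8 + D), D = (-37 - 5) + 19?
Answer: 15/113 ≈ 0.13274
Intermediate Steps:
D = -23 (D = -42 + 19 = -23)
O = -1/15 (O = 1/(8 - 23) = 1/(-15) = -1/15 ≈ -0.066667)
y = -2 (y = -1*2 + 0 = -2 + 0 = -2)
K = 113/15 (K = -143*(-1/15) - 2 = 143/15 - 2 = 113/15 ≈ 7.5333)
1/K = 1/(113/15) = 15/113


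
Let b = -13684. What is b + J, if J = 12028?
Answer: -1656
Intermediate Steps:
b + J = -13684 + 12028 = -1656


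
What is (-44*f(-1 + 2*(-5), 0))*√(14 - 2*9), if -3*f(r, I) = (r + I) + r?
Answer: -1936*I/3 ≈ -645.33*I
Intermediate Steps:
f(r, I) = -2*r/3 - I/3 (f(r, I) = -((r + I) + r)/3 = -((I + r) + r)/3 = -(I + 2*r)/3 = -2*r/3 - I/3)
(-44*f(-1 + 2*(-5), 0))*√(14 - 2*9) = (-44*(-2*(-1 + 2*(-5))/3 - ⅓*0))*√(14 - 2*9) = (-44*(-2*(-1 - 10)/3 + 0))*√(14 - 18) = (-44*(-⅔*(-11) + 0))*√(-4) = (-44*(22/3 + 0))*(2*I) = (-44*22/3)*(2*I) = -1936*I/3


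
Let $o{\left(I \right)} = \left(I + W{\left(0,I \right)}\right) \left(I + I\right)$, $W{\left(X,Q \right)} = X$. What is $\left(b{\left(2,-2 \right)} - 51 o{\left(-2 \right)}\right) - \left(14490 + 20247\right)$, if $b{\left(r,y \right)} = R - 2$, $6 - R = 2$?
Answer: $-35143$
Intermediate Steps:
$R = 4$ ($R = 6 - 2 = 4$)
$o{\left(I \right)} = 2 I^{2}$ ($o{\left(I \right)} = \left(I + 0\right) \left(I + I\right) = I 2 I = 2 I^{2}$)
$b{\left(r,y \right)} = 2$ ($b{\left(r,y \right)} = 4 - 2 = 2$)
$\left(b{\left(2,-2 \right)} - 51 o{\left(-2 \right)}\right) - \left(14490 + 20247\right) = \left(2 - 51 \cdot 2 \left(-2\right)^{2}\right) - \left(14490 + 20247\right) = \left(2 - 51 \cdot 2 \cdot 4\right) - 34737 = \left(2 - 408\right) - 34737 = -406 - 34737 = -35143$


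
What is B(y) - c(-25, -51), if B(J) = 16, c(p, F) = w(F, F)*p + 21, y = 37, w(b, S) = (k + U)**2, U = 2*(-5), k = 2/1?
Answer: 1595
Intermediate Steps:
k = 2 (k = 2*1 = 2)
U = -10
w(b, S) = 64 (w(b, S) = (2 - 10)**2 = (-8)**2 = 64)
c(p, F) = 21 + 64*p (c(p, F) = 64*p + 21 = 21 + 64*p)
B(y) - c(-25, -51) = 16 - (21 + 64*(-25)) = 16 - (21 - 1600) = 16 - 1*(-1579) = 16 + 1579 = 1595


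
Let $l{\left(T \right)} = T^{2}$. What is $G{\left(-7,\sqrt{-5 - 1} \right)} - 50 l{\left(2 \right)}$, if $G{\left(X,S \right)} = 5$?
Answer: $-195$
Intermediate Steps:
$G{\left(-7,\sqrt{-5 - 1} \right)} - 50 l{\left(2 \right)} = 5 - 50 \cdot 2^{2} = 5 - 200 = -195$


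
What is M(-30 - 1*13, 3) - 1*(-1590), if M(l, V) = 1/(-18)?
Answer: 28619/18 ≈ 1589.9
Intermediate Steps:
M(l, V) = -1/18
M(-30 - 1*13, 3) - 1*(-1590) = -1/18 - 1*(-1590) = -1/18 + 1590 = 28619/18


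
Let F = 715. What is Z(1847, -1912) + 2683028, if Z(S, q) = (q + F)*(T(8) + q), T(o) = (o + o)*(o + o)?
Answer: 4665260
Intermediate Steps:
T(o) = 4*o² (T(o) = (2*o)*(2*o) = 4*o²)
Z(S, q) = (256 + q)*(715 + q) (Z(S, q) = (q + 715)*(4*8² + q) = (715 + q)*(4*64 + q) = (715 + q)*(256 + q) = (256 + q)*(715 + q))
Z(1847, -1912) + 2683028 = (183040 + (-1912)² + 971*(-1912)) + 2683028 = (183040 + 3655744 - 1856552) + 2683028 = 1982232 + 2683028 = 4665260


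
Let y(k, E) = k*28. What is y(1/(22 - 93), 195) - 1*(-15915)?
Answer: 1129937/71 ≈ 15915.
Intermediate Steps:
y(k, E) = 28*k
y(1/(22 - 93), 195) - 1*(-15915) = 28/(22 - 93) - 1*(-15915) = 28/(-71) + 15915 = 28*(-1/71) + 15915 = -28/71 + 15915 = 1129937/71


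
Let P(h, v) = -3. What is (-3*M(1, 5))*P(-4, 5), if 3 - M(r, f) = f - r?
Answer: -9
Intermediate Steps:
M(r, f) = 3 + r - f (M(r, f) = 3 - (f - r) = 3 + (r - f) = 3 + r - f)
(-3*M(1, 5))*P(-4, 5) = -3*(3 + 1 - 1*5)*(-3) = -3*(3 + 1 - 5)*(-3) = -3*(-1)*(-3) = 3*(-3) = -9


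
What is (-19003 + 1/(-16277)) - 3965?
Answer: -373850137/16277 ≈ -22968.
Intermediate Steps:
(-19003 + 1/(-16277)) - 3965 = (-19003 - 1/16277) - 3965 = -309311832/16277 - 3965 = -373850137/16277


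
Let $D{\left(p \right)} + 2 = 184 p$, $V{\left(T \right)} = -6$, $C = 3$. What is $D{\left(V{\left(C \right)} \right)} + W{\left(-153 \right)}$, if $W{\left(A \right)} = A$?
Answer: $-1259$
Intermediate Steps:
$D{\left(p \right)} = -2 + 184 p$
$D{\left(V{\left(C \right)} \right)} + W{\left(-153 \right)} = \left(-2 + 184 \left(-6\right)\right) - 153 = \left(-2 - 1104\right) - 153 = -1106 - 153 = -1259$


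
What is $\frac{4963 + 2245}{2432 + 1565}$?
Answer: $\frac{7208}{3997} \approx 1.8034$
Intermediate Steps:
$\frac{4963 + 2245}{2432 + 1565} = \frac{7208}{3997}$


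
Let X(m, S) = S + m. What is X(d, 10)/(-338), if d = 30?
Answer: -20/169 ≈ -0.11834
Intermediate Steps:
X(d, 10)/(-338) = (10 + 30)/(-338) = 40*(-1/338) = -20/169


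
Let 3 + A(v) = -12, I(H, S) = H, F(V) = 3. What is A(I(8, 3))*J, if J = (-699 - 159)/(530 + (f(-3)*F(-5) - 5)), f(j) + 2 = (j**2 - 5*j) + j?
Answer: 2145/97 ≈ 22.113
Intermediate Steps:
f(j) = -2 + j**2 - 4*j (f(j) = -2 + ((j**2 - 5*j) + j) = -2 + (j**2 - 4*j) = -2 + j**2 - 4*j)
A(v) = -15 (A(v) = -3 - 12 = -15)
J = -143/97 (J = (-699 - 159)/(530 + ((-2 + (-3)**2 - 4*(-3))*3 - 5)) = -858/(530 + ((-2 + 9 + 12)*3 - 5)) = -858/(530 + (19*3 - 5)) = -858/(530 + (57 - 5)) = -858/(530 + 52) = -858/582 = -858*1/582 = -143/97 ≈ -1.4742)
A(I(8, 3))*J = -15*(-143/97) = 2145/97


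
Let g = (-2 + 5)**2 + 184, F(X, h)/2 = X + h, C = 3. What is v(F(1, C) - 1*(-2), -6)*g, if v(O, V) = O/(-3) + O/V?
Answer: -965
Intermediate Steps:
F(X, h) = 2*X + 2*h (F(X, h) = 2*(X + h) = 2*X + 2*h)
v(O, V) = -O/3 + O/V (v(O, V) = O*(-1/3) + O/V = -O/3 + O/V)
g = 193 (g = 3**2 + 184 = 9 + 184 = 193)
v(F(1, C) - 1*(-2), -6)*g = (-((2*1 + 2*3) - 1*(-2))/3 + ((2*1 + 2*3) - 1*(-2))/(-6))*193 = (-((2 + 6) + 2)/3 + ((2 + 6) + 2)*(-1/6))*193 = (-(8 + 2)/3 + (8 + 2)*(-1/6))*193 = (-1/3*10 + 10*(-1/6))*193 = (-10/3 - 5/3)*193 = -5*193 = -965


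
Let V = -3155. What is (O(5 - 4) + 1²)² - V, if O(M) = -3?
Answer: 3159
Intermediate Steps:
(O(5 - 4) + 1²)² - V = (-3 + 1²)² - 1*(-3155) = (-3 + 1)² + 3155 = (-2)² + 3155 = 4 + 3155 = 3159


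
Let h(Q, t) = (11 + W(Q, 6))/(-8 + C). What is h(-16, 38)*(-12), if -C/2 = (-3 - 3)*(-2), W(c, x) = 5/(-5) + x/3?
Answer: 9/2 ≈ 4.5000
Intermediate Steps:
W(c, x) = -1 + x/3 (W(c, x) = 5*(-⅕) + x*(⅓) = -1 + x/3)
C = -24 (C = -2*(-3 - 3)*(-2) = -(-12)*(-2) = -2*12 = -24)
h(Q, t) = -3/8 (h(Q, t) = (11 + (-1 + (⅓)*6))/(-8 - 24) = (11 + (-1 + 2))/(-32) = (11 + 1)*(-1/32) = 12*(-1/32) = -3/8)
h(-16, 38)*(-12) = -3/8*(-12) = 9/2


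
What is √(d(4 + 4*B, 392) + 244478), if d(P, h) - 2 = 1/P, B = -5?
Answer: 3*√434631/4 ≈ 494.45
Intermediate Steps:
d(P, h) = 2 + 1/P
√(d(4 + 4*B, 392) + 244478) = √((2 + 1/(4 + 4*(-5))) + 244478) = √((2 + 1/(4 - 20)) + 244478) = √((2 + 1/(-16)) + 244478) = √((2 - 1/16) + 244478) = √(31/16 + 244478) = √(3911679/16) = 3*√434631/4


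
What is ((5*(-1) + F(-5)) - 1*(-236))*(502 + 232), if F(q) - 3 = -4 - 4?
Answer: 165884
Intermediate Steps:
F(q) = -5 (F(q) = 3 + (-4 - 4) = 3 - 8 = -5)
((5*(-1) + F(-5)) - 1*(-236))*(502 + 232) = ((5*(-1) - 5) - 1*(-236))*(502 + 232) = ((-5 - 5) + 236)*734 = (-10 + 236)*734 = 226*734 = 165884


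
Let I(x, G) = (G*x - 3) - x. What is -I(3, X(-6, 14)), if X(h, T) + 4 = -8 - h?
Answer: 24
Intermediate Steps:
X(h, T) = -12 - h (X(h, T) = -4 + (-8 - h) = -12 - h)
I(x, G) = -3 - x + G*x (I(x, G) = (-3 + G*x) - x = -3 - x + G*x)
-I(3, X(-6, 14)) = -(-3 - 1*3 + (-12 - 1*(-6))*3) = -(-3 - 3 + (-12 + 6)*3) = -(-3 - 3 - 6*3) = -(-3 - 3 - 18) = -1*(-24) = 24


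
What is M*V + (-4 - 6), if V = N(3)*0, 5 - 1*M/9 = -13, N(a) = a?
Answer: -10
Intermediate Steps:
M = 162 (M = 45 - 9*(-13) = 45 + 117 = 162)
V = 0 (V = 3*0 = 0)
M*V + (-4 - 6) = 162*0 + (-4 - 6) = 0 - 10 = -10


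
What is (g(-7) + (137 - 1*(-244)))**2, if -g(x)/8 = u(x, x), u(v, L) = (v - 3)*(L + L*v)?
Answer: 13995081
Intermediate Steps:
u(v, L) = (-3 + v)*(L + L*v)
g(x) = -8*x*(-3 + x**2 - 2*x)
(g(-7) + (137 - 1*(-244)))**2 = (8*(-7)*(3 - 1*(-7)**2 + 2*(-7)) + (137 - 1*(-244)))**2 = (8*(-7)*(3 - 1*49 - 14) + (137 + 244))**2 = (8*(-7)*(3 - 49 - 14) + 381)**2 = (8*(-7)*(-60) + 381)**2 = (3360 + 381)**2 = 3741**2 = 13995081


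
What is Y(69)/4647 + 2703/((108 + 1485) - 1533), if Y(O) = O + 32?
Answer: 4188967/92940 ≈ 45.072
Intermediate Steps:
Y(O) = 32 + O
Y(69)/4647 + 2703/((108 + 1485) - 1533) = (32 + 69)/4647 + 2703/((108 + 1485) - 1533) = 101*(1/4647) + 2703/(1593 - 1533) = 101/4647 + 2703/60 = 101/4647 + 2703*(1/60) = 101/4647 + 901/20 = 4188967/92940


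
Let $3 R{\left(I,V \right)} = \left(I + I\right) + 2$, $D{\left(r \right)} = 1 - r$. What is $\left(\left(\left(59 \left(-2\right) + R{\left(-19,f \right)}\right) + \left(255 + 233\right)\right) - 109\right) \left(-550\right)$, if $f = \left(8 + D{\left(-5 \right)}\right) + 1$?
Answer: $-136950$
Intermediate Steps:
$f = 15$ ($f = \left(8 + \left(1 - -5\right)\right) + 1 = \left(8 + \left(1 + 5\right)\right) + 1 = \left(8 + 6\right) + 1 = 14 + 1 = 15$)
$R{\left(I,V \right)} = \frac{2}{3} + \frac{2 I}{3}$ ($R{\left(I,V \right)} = \frac{\left(I + I\right) + 2}{3} = \frac{2 I + 2}{3} = \frac{2 + 2 I}{3} = \frac{2}{3} + \frac{2 I}{3}$)
$\left(\left(\left(59 \left(-2\right) + R{\left(-19,f \right)}\right) + \left(255 + 233\right)\right) - 109\right) \left(-550\right) = \left(\left(\left(59 \left(-2\right) + \left(\frac{2}{3} + \frac{2}{3} \left(-19\right)\right)\right) + \left(255 + 233\right)\right) - 109\right) \left(-550\right) = \left(\left(\left(-118 + \left(\frac{2}{3} - \frac{38}{3}\right)\right) + 488\right) - 109\right) \left(-550\right) = \left(\left(\left(-118 - 12\right) + 488\right) - 109\right) \left(-550\right) = \left(\left(-130 + 488\right) - 109\right) \left(-550\right) = \left(358 - 109\right) \left(-550\right) = 249 \left(-550\right) = -136950$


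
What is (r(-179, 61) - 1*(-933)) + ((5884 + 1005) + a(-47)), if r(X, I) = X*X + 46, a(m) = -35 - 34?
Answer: 39840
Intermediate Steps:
a(m) = -69
r(X, I) = 46 + X² (r(X, I) = X² + 46 = 46 + X²)
(r(-179, 61) - 1*(-933)) + ((5884 + 1005) + a(-47)) = ((46 + (-179)²) - 1*(-933)) + ((5884 + 1005) - 69) = ((46 + 32041) + 933) + (6889 - 69) = (32087 + 933) + 6820 = 33020 + 6820 = 39840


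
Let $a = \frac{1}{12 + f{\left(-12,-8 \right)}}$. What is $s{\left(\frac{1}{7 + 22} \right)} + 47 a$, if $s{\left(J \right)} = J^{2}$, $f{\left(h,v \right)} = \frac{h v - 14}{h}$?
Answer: $\frac{237193}{26071} \approx 9.098$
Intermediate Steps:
$f{\left(h,v \right)} = \frac{-14 + h v}{h}$
$a = \frac{6}{31}$ ($a = \frac{1}{12 - \left(8 + \frac{14}{-12}\right)} = \frac{1}{12 - \frac{41}{6}} = \frac{1}{\frac{31}{6}} = \frac{6}{31} \approx 0.19355$)
$s{\left(\frac{1}{7 + 22} \right)} + 47 a = \left(\frac{1}{7 + 22}\right)^{2} + 47 \cdot \frac{6}{31} = \left(\frac{1}{29}\right)^{2} + \frac{282}{31} = \frac{1}{841} + \frac{282}{31} = \frac{237193}{26071}$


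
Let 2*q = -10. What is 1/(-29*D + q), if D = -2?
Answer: 1/53 ≈ 0.018868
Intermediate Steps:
q = -5 (q = (½)*(-10) = -5)
1/(-29*D + q) = 1/(-29*(-2) - 5) = 1/(58 - 5) = 1/53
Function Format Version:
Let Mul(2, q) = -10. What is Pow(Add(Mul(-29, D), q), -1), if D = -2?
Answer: Rational(1, 53) ≈ 0.018868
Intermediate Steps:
q = -5 (q = Mul(Rational(1, 2), -10) = -5)
Pow(Add(Mul(-29, D), q), -1) = Pow(Add(Mul(-29, -2), -5), -1) = Pow(Add(58, -5), -1) = Pow(53, -1) = Rational(1, 53)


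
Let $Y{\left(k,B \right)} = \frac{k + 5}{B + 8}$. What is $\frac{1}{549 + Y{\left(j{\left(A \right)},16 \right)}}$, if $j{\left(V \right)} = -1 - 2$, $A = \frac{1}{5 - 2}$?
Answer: $\frac{12}{6589} \approx 0.0018212$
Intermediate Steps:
$A = \frac{1}{3} \approx 0.33333$
$j{\left(V \right)} = -3$
$Y{\left(k,B \right)} = \frac{5 + k}{8 + B}$
$\frac{1}{549 + Y{\left(j{\left(A \right)},16 \right)}} = \frac{1}{549 + \frac{5 - 3}{8 + 16}} = \frac{1}{549 + \frac{1}{24} \cdot 2} = \frac{1}{549 + \frac{1}{12}} = \frac{1}{\frac{6589}{12}} = \frac{12}{6589}$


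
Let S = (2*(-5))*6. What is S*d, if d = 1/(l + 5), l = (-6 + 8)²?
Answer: -20/3 ≈ -6.6667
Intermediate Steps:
S = -60 (S = -10*6 = -60)
l = 4 (l = 2² = 4)
d = ⅑ (d = 1/(4 + 5) = 1/9 = ⅑ ≈ 0.11111)
S*d = -60*⅑ = -20/3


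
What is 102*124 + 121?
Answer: 12769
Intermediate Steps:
102*124 + 121 = 12648 + 121 = 12769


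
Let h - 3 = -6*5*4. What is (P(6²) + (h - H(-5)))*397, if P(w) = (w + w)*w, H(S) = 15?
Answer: 976620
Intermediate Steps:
h = -117 (h = 3 - 6*5*4 = 3 - 30*4 = 3 - 120 = -117)
P(w) = 2*w² (P(w) = (2*w)*w = 2*w²)
(P(6²) + (h - H(-5)))*397 = (2*(6²)² + (-117 - 1*15))*397 = (2*36² + (-117 - 15))*397 = (2*1296 - 132)*397 = (2592 - 132)*397 = 2460*397 = 976620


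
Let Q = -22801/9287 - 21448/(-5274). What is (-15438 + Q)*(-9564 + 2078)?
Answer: 2829965205268106/24489819 ≈ 1.1556e+8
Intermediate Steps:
Q = 39467551/24489819 (Q = -22801*1/9287 - 21448*(-1/5274) = -22801/9287 + 10724/2637 = 39467551/24489819 ≈ 1.6116)
(-15438 + Q)*(-9564 + 2078) = (-15438 + 39467551/24489819)*(-9564 + 2078) = -378034358171/24489819*(-7486) = 2829965205268106/24489819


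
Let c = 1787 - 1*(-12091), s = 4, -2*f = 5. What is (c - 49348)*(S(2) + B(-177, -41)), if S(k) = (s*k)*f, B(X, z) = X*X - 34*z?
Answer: -1159975410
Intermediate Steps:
f = -5/2 (f = -½*5 = -5/2 ≈ -2.5000)
B(X, z) = X² - 34*z
S(k) = -10*k (S(k) = (4*k)*(-5/2) = -10*k)
c = 13878 (c = 1787 + 12091 = 13878)
(c - 49348)*(S(2) + B(-177, -41)) = (13878 - 49348)*(-10*2 + ((-177)² - 34*(-41))) = -35470*(-20 + (31329 + 1394)) = -35470*(-20 + 32723) = -35470*32703 = -1159975410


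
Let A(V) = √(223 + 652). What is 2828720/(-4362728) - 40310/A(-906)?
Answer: -353590/545341 - 8062*√35/35 ≈ -1363.4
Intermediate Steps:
A(V) = 5*√35 (A(V) = √875 = 5*√35)
2828720/(-4362728) - 40310/A(-906) = 2828720/(-4362728) - 40310*√35/175 = 2828720*(-1/4362728) - 8062*√35/35 = -353590/545341 - 8062*√35/35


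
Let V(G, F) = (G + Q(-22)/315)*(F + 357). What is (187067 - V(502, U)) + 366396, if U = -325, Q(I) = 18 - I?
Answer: 33855881/63 ≈ 5.3740e+5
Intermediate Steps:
V(G, F) = (357 + F)*(8/63 + G) (V(G, F) = (G + (18 - 1*(-22))/315)*(F + 357) = (G + (18 + 22)*(1/315))*(357 + F) = (G + 40*(1/315))*(357 + F) = (G + 8/63)*(357 + F) = (8/63 + G)*(357 + F) = (357 + F)*(8/63 + G))
(187067 - V(502, U)) + 366396 = (187067 - (136/3 + 357*502 + (8/63)*(-325) - 325*502)) + 366396 = (187067 - (136/3 + 179214 - 2600/63 - 163150)) + 366396 = (187067 - 1*1012288/63) + 366396 = (187067 - 1012288/63) + 366396 = 10772933/63 + 366396 = 33855881/63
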